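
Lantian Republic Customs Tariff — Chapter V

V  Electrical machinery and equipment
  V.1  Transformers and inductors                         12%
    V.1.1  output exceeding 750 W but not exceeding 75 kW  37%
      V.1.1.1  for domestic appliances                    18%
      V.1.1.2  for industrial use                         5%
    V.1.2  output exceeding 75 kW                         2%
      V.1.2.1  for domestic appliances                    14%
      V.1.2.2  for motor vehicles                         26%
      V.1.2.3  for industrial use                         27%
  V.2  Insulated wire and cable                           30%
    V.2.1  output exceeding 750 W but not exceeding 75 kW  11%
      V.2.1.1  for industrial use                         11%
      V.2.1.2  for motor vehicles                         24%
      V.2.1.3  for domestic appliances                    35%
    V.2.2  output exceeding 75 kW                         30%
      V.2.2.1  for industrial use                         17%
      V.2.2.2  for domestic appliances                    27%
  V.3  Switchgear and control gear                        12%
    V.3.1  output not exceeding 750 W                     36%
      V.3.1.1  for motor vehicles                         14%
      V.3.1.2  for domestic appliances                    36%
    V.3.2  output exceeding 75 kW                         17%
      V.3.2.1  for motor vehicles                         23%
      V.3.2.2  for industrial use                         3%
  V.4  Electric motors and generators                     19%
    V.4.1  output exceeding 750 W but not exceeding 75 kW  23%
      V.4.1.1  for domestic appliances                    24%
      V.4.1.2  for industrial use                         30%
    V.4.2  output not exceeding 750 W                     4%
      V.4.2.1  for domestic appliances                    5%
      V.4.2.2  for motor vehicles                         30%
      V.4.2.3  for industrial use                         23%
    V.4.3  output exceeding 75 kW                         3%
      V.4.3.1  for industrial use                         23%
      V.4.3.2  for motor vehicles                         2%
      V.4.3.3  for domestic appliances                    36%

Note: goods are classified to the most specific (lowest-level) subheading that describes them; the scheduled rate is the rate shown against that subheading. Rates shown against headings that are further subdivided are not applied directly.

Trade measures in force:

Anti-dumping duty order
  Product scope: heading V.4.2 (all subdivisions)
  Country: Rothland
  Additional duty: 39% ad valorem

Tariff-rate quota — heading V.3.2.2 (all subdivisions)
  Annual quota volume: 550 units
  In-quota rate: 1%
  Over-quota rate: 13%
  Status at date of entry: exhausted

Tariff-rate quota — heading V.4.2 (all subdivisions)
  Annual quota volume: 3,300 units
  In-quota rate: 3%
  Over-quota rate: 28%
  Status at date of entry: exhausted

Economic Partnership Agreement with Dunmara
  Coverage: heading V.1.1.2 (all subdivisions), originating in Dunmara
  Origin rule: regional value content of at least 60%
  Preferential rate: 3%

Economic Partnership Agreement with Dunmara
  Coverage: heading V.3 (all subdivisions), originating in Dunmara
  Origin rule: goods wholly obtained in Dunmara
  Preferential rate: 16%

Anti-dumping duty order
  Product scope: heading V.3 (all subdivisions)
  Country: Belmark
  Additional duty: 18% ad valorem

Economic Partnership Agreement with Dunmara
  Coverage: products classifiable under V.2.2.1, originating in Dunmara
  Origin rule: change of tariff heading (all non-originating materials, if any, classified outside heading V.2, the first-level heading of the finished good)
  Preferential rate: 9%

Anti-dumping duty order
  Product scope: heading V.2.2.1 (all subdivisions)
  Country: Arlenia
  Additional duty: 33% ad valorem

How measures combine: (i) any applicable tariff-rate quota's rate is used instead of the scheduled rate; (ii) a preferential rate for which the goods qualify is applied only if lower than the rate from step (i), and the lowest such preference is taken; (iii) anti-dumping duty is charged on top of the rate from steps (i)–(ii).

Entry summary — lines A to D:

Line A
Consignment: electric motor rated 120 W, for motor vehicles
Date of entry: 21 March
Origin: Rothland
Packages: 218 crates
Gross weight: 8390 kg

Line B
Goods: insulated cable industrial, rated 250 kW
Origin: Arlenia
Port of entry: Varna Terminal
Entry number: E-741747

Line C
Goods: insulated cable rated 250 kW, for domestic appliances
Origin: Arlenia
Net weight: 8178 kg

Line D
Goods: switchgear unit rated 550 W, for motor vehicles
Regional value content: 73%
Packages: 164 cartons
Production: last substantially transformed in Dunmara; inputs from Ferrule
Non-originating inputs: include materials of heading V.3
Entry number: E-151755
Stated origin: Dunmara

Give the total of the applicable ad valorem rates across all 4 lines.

Line A: electric motor → V.4; rated 120 W → V.4.2; for motor vehicles → V.4.2.2. Scheduled 30%. quota on V.4.2 exhausted → over-quota 28%; anti-dumping (Rothland, V.4.2): +39%; total 28% + 39% = 67%. → 67%.
Line B: insulated cable → V.2; rated 250 kW → V.2.2; industrial → V.2.2.1. Scheduled 17%. anti-dumping (Arlenia, V.2.2.1): +33%; total 17% + 33% = 50%. → 50%.
Line C: insulated cable → V.2; rated 250 kW → V.2.2; for domestic appliances → V.2.2.2. Scheduled 27%. No special measure applies. → 27%.
Line D: switchgear unit → V.3; rated 550 W → V.3.1; for motor vehicles → V.3.1.1. Scheduled 14%. Dunmara agreement on V.1.1.2: V.3.1.1 not covered; Dunmara agreement on V.3: not wholly obtained; Dunmara agreement on V.2.2.1: V.3.1.1 not covered. → 14%.
Sum: 67% + 50% + 27% + 14% = 158%.

158%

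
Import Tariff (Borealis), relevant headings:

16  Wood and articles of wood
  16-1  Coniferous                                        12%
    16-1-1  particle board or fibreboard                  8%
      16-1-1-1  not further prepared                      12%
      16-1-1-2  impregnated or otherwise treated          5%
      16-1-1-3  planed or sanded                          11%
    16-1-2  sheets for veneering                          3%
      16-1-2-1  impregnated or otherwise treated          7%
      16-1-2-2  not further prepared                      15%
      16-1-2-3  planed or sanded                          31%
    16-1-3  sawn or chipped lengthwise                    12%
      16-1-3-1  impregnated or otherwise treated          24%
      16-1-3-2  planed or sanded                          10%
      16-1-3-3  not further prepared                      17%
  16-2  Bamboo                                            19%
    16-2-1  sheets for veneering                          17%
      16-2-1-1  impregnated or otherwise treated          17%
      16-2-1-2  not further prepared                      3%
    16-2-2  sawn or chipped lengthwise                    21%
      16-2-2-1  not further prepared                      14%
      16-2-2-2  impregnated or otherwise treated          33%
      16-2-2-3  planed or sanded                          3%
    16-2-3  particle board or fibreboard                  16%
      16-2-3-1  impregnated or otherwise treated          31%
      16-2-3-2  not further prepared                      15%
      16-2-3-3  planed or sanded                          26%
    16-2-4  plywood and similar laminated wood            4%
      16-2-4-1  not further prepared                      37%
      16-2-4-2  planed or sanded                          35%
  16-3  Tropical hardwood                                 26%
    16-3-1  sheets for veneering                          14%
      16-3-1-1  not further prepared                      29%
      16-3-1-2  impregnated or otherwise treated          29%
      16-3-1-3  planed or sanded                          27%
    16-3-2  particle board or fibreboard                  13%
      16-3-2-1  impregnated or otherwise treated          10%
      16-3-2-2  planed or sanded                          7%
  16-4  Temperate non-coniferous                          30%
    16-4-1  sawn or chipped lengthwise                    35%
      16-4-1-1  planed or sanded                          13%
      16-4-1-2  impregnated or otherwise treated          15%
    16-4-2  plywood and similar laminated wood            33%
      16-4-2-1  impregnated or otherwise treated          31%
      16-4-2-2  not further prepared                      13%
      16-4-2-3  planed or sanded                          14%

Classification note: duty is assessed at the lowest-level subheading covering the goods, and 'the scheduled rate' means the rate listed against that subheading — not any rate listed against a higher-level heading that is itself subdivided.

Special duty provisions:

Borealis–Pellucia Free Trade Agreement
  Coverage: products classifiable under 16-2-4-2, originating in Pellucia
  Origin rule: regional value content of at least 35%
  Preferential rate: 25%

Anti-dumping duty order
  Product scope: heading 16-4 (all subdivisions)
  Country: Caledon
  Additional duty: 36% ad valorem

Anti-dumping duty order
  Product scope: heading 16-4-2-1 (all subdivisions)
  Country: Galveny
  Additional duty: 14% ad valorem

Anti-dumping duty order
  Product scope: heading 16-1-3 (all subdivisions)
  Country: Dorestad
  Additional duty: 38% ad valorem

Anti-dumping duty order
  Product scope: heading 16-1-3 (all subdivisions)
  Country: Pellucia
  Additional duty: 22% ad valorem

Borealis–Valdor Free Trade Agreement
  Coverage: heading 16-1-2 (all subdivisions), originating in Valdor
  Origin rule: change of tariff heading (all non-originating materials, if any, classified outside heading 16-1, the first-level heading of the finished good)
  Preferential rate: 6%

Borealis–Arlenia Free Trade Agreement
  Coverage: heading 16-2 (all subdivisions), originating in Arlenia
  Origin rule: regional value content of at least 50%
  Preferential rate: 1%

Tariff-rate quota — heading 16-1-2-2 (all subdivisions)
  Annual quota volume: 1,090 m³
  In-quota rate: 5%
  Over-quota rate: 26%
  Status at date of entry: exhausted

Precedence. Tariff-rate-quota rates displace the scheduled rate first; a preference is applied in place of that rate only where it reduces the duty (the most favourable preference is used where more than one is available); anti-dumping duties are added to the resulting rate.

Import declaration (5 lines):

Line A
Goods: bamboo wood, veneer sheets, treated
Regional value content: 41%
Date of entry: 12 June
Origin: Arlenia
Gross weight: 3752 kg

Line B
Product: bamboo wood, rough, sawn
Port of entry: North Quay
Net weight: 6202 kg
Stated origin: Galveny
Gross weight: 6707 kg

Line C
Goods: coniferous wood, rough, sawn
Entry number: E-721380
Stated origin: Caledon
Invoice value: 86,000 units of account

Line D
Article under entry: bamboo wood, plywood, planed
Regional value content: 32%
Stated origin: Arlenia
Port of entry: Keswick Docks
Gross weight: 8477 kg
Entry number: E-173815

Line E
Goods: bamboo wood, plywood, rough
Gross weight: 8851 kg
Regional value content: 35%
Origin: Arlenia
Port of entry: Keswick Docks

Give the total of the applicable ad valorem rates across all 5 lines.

120%

Line A: bamboo → 16-2; veneer sheets → 16-2-1; treated → 16-2-1-1. Scheduled 17%. Arlenia agreement on 16-2: RVC < 50%. → 17%.
Line B: bamboo → 16-2; sawn → 16-2-2; rough → 16-2-2-1. Scheduled 14%. No special measure applies. → 14%.
Line C: coniferous → 16-1; sawn → 16-1-3; rough → 16-1-3-3. Scheduled 17%. No special measure applies. → 17%.
Line D: bamboo → 16-2; plywood → 16-2-4; planed → 16-2-4-2. Scheduled 35%. Arlenia agreement on 16-2: RVC < 50%. → 35%.
Line E: bamboo → 16-2; plywood → 16-2-4; rough → 16-2-4-1. Scheduled 37%. Arlenia agreement on 16-2: RVC < 50%. → 37%.
Sum: 17% + 14% + 17% + 35% + 37% = 120%.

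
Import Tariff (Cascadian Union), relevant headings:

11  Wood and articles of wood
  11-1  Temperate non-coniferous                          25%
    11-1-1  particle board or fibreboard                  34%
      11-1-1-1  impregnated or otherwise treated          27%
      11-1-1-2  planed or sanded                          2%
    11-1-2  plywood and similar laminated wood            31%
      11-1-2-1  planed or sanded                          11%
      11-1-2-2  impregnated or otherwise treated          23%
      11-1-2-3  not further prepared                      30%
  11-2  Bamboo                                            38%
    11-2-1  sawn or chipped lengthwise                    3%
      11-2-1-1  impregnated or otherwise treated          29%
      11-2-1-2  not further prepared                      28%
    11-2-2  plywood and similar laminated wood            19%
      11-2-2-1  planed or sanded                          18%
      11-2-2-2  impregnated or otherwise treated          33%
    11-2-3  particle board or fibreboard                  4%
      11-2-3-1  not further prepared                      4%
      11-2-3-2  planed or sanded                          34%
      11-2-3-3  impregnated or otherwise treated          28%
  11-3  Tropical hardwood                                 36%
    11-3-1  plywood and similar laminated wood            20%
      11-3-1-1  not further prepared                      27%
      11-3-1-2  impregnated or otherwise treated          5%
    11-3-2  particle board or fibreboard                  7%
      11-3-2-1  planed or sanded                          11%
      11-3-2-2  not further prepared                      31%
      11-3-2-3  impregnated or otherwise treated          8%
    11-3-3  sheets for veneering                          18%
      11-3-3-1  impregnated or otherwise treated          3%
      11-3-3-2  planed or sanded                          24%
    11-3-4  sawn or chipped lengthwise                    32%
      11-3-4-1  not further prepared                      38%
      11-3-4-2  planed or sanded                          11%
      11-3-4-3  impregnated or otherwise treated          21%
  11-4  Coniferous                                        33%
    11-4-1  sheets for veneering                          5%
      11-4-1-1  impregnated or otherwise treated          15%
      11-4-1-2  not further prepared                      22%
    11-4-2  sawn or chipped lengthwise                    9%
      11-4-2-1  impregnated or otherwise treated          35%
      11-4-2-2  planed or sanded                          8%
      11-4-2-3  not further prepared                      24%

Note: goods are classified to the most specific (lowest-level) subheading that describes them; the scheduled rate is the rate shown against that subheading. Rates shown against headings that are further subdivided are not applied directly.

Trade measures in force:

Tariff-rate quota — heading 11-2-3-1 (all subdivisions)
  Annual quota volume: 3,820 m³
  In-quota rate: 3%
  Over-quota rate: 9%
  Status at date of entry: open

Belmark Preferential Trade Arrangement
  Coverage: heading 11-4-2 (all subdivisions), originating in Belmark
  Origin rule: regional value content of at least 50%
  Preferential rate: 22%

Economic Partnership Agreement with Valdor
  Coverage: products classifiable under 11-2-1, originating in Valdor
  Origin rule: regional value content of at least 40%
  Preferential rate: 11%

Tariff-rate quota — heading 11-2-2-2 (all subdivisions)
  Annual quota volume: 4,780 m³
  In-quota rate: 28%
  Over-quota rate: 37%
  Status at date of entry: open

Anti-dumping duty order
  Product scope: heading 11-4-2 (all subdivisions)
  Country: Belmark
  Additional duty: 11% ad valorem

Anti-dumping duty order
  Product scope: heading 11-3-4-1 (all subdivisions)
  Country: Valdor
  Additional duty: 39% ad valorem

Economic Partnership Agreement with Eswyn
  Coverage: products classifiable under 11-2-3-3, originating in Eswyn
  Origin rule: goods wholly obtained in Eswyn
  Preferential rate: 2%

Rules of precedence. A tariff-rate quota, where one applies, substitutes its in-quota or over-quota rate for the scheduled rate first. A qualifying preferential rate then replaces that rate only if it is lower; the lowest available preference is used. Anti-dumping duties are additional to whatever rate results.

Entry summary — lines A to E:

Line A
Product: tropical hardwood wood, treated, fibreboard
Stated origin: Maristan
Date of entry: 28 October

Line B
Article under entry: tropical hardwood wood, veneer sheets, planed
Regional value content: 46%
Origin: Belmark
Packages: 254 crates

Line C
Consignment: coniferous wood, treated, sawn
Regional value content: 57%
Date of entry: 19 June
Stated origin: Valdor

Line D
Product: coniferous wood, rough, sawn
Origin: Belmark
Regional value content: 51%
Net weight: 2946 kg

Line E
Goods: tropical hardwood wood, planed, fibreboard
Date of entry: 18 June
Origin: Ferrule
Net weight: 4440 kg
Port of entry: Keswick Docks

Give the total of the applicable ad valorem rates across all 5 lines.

111%

Line A: tropical hardwood → 11-3; fibreboard → 11-3-2; treated → 11-3-2-3. Scheduled 8%. No special measure applies. → 8%.
Line B: tropical hardwood → 11-3; veneer sheets → 11-3-3; planed → 11-3-3-2. Scheduled 24%. Belmark agreement on 11-4-2: 11-3-3-2 not covered. → 24%.
Line C: coniferous → 11-4; sawn → 11-4-2; treated → 11-4-2-1. Scheduled 35%. Valdor agreement on 11-2-1: 11-4-2-1 not covered. → 35%.
Line D: coniferous → 11-4; sawn → 11-4-2; rough → 11-4-2-3. Scheduled 24%. Belmark agreement on 11-4-2: RVC ≥ 50% → 22% available; preferential 22%; anti-dumping (Belmark, 11-4-2): +11%; total 22% + 11% = 33%. → 33%.
Line E: tropical hardwood → 11-3; fibreboard → 11-3-2; planed → 11-3-2-1. Scheduled 11%. No special measure applies. → 11%.
Sum: 8% + 24% + 35% + 33% + 11% = 111%.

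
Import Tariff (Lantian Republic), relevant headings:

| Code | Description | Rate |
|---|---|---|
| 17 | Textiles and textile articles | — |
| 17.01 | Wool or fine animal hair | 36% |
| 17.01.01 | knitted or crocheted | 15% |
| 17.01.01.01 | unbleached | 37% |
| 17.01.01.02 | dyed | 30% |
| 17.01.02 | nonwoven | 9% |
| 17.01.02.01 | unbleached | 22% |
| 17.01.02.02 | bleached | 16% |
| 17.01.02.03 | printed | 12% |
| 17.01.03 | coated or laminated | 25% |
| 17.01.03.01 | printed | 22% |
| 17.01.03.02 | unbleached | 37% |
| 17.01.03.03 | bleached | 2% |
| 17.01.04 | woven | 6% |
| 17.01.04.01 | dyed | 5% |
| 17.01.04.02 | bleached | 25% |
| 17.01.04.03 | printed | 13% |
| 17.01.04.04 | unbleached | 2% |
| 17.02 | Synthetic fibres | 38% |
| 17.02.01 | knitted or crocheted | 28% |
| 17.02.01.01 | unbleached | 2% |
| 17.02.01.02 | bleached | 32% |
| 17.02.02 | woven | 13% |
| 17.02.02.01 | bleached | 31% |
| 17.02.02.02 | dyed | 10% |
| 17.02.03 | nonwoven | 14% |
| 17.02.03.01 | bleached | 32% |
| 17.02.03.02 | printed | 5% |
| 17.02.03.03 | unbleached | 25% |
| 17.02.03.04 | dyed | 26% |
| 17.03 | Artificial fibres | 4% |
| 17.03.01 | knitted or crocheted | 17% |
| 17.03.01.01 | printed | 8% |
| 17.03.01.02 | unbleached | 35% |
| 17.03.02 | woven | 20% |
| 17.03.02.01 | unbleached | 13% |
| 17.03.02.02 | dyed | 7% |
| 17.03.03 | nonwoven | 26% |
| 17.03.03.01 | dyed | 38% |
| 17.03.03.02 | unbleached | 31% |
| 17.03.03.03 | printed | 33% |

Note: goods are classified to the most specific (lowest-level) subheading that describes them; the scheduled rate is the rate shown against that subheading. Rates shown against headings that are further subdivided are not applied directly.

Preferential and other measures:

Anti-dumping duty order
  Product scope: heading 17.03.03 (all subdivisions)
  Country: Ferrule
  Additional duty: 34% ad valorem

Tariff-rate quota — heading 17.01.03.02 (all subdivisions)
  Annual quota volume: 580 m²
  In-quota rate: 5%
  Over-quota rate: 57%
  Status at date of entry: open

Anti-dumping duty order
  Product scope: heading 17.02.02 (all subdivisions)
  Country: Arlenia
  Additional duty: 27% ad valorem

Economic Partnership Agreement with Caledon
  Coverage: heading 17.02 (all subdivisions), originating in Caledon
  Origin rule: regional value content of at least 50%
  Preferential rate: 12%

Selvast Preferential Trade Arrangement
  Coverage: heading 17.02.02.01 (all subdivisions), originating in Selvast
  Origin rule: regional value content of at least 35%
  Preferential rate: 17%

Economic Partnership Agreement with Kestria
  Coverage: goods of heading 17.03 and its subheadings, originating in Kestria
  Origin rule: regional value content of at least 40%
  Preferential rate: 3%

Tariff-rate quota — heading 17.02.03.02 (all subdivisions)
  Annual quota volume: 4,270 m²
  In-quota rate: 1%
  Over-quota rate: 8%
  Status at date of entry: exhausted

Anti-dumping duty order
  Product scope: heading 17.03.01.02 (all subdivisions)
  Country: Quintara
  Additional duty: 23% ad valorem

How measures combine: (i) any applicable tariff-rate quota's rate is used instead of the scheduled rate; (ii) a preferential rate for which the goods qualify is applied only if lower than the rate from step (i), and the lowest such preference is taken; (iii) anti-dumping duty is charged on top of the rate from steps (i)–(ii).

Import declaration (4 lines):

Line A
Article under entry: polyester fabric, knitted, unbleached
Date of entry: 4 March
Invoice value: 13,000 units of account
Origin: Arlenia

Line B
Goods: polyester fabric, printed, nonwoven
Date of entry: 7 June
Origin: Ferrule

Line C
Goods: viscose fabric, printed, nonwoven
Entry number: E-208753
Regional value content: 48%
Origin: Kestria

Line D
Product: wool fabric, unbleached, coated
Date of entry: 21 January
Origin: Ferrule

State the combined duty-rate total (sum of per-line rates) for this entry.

Line A: polyester → 17.02; knitted → 17.02.01; unbleached → 17.02.01.01. Scheduled 2%. No special measure applies. → 2%.
Line B: polyester → 17.02; nonwoven → 17.02.03; printed → 17.02.03.02. Scheduled 5%. quota on 17.02.03.02 exhausted → over-quota 8%. → 8%.
Line C: viscose → 17.03; nonwoven → 17.03.03; printed → 17.03.03.03. Scheduled 33%. Kestria agreement on 17.03: RVC ≥ 40% → 3% available; preferential 3%. → 3%.
Line D: wool → 17.01; coated → 17.01.03; unbleached → 17.01.03.02. Scheduled 37%. quota on 17.01.03.02 open → in-quota 5%. → 5%.
Sum: 2% + 8% + 3% + 5% = 18%.

18%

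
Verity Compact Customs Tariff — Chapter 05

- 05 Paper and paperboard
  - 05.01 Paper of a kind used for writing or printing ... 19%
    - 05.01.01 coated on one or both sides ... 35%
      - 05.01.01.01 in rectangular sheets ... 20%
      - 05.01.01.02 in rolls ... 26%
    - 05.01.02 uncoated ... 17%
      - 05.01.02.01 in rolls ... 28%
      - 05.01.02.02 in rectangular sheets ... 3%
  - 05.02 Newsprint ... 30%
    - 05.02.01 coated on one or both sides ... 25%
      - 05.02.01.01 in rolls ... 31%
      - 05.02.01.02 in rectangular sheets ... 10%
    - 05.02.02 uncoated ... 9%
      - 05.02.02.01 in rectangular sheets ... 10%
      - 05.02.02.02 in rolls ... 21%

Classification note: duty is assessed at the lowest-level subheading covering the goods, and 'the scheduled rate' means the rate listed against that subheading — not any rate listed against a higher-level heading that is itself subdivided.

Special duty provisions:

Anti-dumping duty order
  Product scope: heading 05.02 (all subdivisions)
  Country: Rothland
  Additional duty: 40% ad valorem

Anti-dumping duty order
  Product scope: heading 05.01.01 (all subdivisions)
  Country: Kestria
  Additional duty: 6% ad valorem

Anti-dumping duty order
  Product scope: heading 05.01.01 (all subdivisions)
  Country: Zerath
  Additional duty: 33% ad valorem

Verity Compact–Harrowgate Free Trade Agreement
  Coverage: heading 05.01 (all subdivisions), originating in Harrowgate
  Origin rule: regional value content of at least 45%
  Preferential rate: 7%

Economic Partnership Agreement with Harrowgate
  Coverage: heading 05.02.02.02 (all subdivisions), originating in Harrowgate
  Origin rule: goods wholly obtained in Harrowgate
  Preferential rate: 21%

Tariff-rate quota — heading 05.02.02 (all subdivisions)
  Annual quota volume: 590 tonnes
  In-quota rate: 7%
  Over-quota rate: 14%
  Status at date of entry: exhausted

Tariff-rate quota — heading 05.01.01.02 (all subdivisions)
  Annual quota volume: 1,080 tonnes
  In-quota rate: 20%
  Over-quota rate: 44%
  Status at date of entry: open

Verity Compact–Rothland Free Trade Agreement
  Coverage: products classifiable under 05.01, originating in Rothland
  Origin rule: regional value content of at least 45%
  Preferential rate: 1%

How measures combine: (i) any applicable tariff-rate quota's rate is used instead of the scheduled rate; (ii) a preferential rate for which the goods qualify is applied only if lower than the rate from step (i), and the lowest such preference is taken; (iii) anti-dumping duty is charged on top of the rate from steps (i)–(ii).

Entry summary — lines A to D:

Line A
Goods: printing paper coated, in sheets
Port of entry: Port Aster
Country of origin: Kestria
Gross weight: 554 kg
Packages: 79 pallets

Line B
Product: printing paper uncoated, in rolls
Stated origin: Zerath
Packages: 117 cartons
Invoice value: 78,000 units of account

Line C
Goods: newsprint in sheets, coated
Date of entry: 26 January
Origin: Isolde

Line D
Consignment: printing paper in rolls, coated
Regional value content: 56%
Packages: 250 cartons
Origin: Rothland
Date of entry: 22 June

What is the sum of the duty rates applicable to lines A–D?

Line A: printing paper → 05.01; coated → 05.01.01; in sheets → 05.01.01.01. Scheduled 20%. anti-dumping (Kestria, 05.01.01): +6%; total 20% + 6% = 26%. → 26%.
Line B: printing paper → 05.01; uncoated → 05.01.02; in rolls → 05.01.02.01. Scheduled 28%. No special measure applies. → 28%.
Line C: newsprint → 05.02; coated → 05.02.01; in sheets → 05.02.01.02. Scheduled 10%. No special measure applies. → 10%.
Line D: printing paper → 05.01; coated → 05.01.01; in rolls → 05.01.01.02. Scheduled 26%. quota on 05.01.01.02 open → in-quota 20%; Rothland agreement on 05.01: RVC ≥ 45% → 1% available; preferential 1%. → 1%.
Sum: 26% + 28% + 10% + 1% = 65%.

65%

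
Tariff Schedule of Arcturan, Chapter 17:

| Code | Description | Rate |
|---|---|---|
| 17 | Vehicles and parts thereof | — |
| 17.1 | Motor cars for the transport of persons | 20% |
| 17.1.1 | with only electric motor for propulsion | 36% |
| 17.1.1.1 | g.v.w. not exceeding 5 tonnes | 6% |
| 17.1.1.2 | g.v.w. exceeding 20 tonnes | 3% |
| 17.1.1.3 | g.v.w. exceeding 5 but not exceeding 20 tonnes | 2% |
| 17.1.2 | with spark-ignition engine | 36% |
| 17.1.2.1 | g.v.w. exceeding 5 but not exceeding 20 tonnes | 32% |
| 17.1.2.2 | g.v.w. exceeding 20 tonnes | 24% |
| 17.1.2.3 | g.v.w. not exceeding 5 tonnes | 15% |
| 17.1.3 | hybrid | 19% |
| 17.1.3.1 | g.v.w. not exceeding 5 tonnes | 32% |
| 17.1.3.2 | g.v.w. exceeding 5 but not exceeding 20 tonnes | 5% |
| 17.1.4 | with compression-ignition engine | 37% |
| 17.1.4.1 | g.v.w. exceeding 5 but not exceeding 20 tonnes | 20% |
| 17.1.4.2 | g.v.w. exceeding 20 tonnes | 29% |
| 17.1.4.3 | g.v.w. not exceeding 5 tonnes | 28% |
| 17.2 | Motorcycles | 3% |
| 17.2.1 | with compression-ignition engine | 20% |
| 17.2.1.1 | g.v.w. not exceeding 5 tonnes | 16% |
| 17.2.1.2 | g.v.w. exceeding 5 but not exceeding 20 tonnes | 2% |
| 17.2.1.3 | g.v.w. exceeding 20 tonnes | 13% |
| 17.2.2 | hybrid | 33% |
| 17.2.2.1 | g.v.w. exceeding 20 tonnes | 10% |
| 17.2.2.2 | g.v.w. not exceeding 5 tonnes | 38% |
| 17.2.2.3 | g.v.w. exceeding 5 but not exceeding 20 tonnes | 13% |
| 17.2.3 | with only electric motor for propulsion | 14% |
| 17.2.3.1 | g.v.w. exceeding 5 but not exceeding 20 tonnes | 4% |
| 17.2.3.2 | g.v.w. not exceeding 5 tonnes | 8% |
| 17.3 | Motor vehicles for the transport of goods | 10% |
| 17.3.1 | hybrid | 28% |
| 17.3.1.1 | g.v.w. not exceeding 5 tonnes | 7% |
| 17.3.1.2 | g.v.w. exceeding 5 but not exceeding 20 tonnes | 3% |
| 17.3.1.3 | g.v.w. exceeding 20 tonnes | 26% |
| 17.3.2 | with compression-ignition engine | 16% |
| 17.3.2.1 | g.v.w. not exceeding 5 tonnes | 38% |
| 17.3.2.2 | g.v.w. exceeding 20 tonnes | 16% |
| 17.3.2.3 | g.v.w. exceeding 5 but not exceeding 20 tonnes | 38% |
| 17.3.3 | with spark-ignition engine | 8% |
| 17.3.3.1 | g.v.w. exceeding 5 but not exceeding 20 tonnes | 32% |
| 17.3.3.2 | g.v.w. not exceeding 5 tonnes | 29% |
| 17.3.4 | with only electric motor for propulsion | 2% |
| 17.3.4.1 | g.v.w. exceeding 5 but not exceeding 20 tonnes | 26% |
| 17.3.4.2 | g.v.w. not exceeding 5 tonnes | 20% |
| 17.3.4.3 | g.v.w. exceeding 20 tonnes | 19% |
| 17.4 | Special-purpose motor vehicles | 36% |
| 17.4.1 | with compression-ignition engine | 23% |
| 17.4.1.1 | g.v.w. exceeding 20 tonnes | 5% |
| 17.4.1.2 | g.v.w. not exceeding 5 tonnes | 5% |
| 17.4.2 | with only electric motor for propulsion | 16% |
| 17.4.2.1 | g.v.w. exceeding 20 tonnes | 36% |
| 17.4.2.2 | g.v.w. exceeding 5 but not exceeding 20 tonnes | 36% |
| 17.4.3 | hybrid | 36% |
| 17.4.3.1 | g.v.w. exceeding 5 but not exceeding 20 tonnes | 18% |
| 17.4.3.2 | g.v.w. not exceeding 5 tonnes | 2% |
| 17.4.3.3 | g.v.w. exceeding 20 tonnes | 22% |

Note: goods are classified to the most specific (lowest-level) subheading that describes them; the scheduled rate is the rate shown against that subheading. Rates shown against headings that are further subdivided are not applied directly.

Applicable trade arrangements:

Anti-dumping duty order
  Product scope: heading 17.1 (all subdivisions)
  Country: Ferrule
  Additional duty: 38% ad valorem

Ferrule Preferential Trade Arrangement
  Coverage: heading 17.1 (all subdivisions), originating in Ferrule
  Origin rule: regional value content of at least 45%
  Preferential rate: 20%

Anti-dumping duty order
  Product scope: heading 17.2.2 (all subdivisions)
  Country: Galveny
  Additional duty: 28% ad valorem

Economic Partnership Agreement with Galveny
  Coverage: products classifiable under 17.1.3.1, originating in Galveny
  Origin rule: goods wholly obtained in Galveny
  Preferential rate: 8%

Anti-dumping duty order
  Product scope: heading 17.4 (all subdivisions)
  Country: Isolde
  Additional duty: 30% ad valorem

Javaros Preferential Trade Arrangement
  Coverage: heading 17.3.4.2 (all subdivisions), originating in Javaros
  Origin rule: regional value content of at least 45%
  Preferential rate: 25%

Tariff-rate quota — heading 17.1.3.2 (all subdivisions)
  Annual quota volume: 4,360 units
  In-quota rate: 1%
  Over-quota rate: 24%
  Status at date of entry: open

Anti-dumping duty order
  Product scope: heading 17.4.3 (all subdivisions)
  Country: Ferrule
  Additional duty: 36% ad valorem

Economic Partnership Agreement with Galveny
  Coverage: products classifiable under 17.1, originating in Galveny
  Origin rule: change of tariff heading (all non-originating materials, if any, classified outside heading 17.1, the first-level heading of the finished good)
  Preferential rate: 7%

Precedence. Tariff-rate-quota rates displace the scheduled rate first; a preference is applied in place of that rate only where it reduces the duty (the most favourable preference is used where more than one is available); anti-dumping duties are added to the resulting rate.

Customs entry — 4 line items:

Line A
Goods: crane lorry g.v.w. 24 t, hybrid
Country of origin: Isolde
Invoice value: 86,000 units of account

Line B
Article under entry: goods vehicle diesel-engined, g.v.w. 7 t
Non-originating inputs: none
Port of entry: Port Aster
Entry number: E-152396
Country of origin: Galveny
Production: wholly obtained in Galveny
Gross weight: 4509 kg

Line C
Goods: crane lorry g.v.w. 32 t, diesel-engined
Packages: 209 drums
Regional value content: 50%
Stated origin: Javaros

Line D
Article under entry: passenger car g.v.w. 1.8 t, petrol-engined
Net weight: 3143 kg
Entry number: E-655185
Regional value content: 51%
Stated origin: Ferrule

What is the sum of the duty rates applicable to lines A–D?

Line A: crane lorry → 17.4; hybrid → 17.4.3; g.v.w. 24 t → 17.4.3.3. Scheduled 22%. anti-dumping (Isolde, 17.4): +30%; total 22% + 30% = 52%. → 52%.
Line B: goods vehicle → 17.3; diesel-engined → 17.3.2; g.v.w. 7 t → 17.3.2.3. Scheduled 38%. Galveny agreement on 17.1.3.1: 17.3.2.3 not covered; Galveny agreement on 17.1: 17.3.2.3 not covered. → 38%.
Line C: crane lorry → 17.4; diesel-engined → 17.4.1; g.v.w. 32 t → 17.4.1.1. Scheduled 5%. Javaros agreement on 17.3.4.2: 17.4.1.1 not covered. → 5%.
Line D: passenger car → 17.1; petrol-engined → 17.1.2; g.v.w. 1.8 t → 17.1.2.3. Scheduled 15%. Ferrule agreement on 17.1: RVC ≥ 45% → 20% available; preference 20% not lower than 15% → no reduction; anti-dumping (Ferrule, 17.1): +38%; total 15% + 38% = 53%. → 53%.
Sum: 52% + 38% + 5% + 53% = 148%.

148%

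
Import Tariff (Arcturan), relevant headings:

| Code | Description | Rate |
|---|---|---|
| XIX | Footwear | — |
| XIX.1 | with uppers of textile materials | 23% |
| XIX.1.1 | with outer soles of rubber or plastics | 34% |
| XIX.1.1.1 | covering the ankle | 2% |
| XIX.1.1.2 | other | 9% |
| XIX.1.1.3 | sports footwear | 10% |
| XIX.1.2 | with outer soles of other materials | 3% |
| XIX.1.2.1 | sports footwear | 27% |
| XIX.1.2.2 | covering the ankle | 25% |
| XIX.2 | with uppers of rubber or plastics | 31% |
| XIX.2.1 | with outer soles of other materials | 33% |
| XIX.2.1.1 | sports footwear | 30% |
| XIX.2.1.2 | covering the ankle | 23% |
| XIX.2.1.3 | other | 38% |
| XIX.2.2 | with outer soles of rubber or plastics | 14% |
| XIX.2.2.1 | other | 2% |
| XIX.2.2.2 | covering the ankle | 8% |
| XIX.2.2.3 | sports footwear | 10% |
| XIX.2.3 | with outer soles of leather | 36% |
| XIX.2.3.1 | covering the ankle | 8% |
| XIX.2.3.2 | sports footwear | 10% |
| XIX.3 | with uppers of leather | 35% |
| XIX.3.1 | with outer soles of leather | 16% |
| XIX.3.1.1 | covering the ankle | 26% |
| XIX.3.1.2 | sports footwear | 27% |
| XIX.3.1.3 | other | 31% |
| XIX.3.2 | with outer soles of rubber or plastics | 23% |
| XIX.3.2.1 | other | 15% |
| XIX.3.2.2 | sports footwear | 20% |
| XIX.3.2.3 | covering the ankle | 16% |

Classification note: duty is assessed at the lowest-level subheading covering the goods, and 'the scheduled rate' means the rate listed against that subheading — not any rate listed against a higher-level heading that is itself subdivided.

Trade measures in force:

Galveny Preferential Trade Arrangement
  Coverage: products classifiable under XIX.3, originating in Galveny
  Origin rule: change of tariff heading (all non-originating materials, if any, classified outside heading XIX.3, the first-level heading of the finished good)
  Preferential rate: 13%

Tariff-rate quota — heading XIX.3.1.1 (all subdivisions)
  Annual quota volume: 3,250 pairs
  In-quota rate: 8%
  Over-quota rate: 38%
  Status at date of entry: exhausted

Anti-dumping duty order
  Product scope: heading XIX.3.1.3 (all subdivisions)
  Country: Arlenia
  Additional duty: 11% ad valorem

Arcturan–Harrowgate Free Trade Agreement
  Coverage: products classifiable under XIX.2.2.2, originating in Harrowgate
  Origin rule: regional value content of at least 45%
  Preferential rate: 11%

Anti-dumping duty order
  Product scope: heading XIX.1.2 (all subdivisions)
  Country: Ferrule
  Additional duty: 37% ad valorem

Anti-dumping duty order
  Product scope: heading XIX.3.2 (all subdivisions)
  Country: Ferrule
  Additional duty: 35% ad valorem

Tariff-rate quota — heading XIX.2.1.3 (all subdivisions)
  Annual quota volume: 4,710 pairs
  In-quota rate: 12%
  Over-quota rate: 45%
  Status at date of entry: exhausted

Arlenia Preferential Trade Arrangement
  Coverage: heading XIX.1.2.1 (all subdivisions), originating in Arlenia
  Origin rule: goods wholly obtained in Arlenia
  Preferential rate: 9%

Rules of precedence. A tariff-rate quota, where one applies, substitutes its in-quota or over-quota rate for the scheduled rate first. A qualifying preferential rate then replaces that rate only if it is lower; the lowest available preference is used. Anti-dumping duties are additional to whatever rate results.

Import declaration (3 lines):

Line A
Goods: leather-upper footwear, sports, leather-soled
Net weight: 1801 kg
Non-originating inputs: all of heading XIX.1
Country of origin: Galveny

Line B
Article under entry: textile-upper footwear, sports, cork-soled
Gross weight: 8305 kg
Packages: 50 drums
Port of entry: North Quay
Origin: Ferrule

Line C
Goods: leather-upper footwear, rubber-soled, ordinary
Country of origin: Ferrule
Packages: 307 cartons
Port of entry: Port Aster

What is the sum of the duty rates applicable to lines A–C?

Line A: leather-upper → XIX.3; leather-soled → XIX.3.1; sports → XIX.3.1.2. Scheduled 27%. Galveny agreement on XIX.3: CTH met → 13% available; preferential 13%. → 13%.
Line B: textile-upper → XIX.1; cork-soled → XIX.1.2; sports → XIX.1.2.1. Scheduled 27%. anti-dumping (Ferrule, XIX.1.2): +37%; total 27% + 37% = 64%. → 64%.
Line C: leather-upper → XIX.3; rubber-soled → XIX.3.2; ordinary → XIX.3.2.1. Scheduled 15%. anti-dumping (Ferrule, XIX.3.2): +35%; total 15% + 35% = 50%. → 50%.
Sum: 13% + 64% + 50% = 127%.

127%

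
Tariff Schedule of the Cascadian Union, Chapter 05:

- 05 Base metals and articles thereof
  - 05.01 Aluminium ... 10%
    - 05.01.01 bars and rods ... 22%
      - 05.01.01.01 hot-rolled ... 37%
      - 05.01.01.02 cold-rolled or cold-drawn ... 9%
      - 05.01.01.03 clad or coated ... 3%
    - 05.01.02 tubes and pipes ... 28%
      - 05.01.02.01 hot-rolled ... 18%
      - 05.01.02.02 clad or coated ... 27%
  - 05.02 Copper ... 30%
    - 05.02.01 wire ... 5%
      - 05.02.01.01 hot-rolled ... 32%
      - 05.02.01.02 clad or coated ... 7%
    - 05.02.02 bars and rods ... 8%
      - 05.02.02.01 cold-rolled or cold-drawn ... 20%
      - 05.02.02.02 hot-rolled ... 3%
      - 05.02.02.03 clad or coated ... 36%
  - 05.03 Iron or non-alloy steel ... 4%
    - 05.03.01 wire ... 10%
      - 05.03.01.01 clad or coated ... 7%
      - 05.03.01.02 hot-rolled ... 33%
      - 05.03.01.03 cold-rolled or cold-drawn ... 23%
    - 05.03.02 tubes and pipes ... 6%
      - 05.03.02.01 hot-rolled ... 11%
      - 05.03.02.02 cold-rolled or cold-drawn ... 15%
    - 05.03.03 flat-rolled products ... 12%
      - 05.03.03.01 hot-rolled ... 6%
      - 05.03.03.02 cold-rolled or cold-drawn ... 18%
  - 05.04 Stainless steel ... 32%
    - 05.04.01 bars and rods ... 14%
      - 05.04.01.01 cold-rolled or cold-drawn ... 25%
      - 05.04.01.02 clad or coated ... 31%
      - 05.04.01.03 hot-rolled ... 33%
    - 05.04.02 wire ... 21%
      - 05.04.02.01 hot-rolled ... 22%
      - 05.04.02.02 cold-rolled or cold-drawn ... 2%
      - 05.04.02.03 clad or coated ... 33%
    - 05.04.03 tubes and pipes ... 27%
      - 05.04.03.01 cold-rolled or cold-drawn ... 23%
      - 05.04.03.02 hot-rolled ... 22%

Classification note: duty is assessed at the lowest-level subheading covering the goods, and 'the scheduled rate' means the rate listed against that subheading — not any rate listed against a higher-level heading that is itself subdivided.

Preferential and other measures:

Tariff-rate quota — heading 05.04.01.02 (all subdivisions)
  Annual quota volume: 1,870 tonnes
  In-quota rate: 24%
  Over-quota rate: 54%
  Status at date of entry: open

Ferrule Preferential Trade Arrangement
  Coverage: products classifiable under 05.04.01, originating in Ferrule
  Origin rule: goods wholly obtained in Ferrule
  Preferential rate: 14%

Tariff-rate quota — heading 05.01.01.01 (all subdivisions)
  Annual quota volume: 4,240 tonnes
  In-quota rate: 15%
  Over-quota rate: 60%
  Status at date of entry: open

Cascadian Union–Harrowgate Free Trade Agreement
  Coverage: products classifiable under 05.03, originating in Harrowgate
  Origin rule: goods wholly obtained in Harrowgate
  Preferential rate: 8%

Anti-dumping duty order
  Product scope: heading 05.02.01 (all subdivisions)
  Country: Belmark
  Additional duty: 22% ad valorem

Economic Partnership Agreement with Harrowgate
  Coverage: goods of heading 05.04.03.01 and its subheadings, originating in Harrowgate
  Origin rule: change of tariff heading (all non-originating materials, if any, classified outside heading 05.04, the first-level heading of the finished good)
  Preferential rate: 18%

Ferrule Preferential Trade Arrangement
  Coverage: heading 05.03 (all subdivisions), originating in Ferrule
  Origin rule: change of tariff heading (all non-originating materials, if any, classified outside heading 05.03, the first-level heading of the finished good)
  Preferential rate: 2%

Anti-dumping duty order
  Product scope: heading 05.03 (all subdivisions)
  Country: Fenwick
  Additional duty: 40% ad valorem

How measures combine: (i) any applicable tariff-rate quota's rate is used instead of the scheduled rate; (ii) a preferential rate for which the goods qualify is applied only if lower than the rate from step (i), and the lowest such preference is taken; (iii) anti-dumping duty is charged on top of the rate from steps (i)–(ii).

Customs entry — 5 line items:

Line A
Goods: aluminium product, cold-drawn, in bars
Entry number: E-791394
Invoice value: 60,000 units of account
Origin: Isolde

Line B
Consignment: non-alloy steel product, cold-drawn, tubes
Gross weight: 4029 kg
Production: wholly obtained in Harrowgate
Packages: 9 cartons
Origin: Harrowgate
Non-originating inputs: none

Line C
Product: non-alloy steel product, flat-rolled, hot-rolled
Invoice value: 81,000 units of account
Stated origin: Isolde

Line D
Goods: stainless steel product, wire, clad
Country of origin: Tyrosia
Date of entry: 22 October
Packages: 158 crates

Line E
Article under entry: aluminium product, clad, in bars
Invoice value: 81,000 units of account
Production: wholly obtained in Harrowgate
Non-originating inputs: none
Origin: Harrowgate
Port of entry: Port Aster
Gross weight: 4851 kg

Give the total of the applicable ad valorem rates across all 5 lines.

Line A: aluminium → 05.01; in bars → 05.01.01; cold-drawn → 05.01.01.02. Scheduled 9%. No special measure applies. → 9%.
Line B: non-alloy steel → 05.03; tubes → 05.03.02; cold-drawn → 05.03.02.02. Scheduled 15%. Harrowgate agreement on 05.03: wholly obtained → 8% available; Harrowgate agreement on 05.04.03.01: 05.03.02.02 not covered; preferential 8%. → 8%.
Line C: non-alloy steel → 05.03; flat-rolled → 05.03.03; hot-rolled → 05.03.03.01. Scheduled 6%. No special measure applies. → 6%.
Line D: stainless steel → 05.04; wire → 05.04.02; clad → 05.04.02.03. Scheduled 33%. No special measure applies. → 33%.
Line E: aluminium → 05.01; in bars → 05.01.01; clad → 05.01.01.03. Scheduled 3%. Harrowgate agreement on 05.03: 05.01.01.03 not covered; Harrowgate agreement on 05.04.03.01: 05.01.01.03 not covered. → 3%.
Sum: 9% + 8% + 6% + 33% + 3% = 59%.

59%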